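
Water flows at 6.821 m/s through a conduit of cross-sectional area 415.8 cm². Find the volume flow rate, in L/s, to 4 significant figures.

Q = A·v = 0.04158 m² × 6.821 m/s = 0.2836 m³/s.
Converting: 0.2836 m³/s × 1000 = 283.6 L/s.

Q ≈ 283.6 L/s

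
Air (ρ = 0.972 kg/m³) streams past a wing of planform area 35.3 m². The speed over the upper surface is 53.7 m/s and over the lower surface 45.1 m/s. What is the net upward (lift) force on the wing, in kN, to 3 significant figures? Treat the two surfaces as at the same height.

F = 14.6 kN

With equal heights on the two surfaces, Bernoulli gives P_lower − P_upper = ½ρ(v_upper² − v_lower²).
ΔP = ½·0.972·(53.7² − 45.1²) = 413 Pa.
Lift = ΔP · A = 413 × 35.3 = 14600 N.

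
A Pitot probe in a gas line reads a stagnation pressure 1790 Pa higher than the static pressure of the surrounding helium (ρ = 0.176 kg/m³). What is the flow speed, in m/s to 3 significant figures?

The dynamic pressure equals the rise in static pressure at the stagnation point: ΔP = ½ρv².
v = √(2ΔP/ρ) = √(2·1790/0.176) = 143 m/s.

v ≈ 143 m/s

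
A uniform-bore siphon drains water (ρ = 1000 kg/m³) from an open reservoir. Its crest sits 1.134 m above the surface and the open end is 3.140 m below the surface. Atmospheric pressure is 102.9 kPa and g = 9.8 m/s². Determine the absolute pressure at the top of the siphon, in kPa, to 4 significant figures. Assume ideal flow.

P_top ≈ 61.01 kPa

Bernoulli surface→outlet gives ½v² = g·h_out, so v = √(2·9.8·3.140) = 7.845 m/s.
With constant cross-section the crest speed equals v; applying Bernoulli from the surface up to the crest, P_top = P_atm − ½ρv² − ρg·h_top.
P_top = 102900 − ½·1000·7.845² − 1000·9.8·1.134 = 61010 Pa.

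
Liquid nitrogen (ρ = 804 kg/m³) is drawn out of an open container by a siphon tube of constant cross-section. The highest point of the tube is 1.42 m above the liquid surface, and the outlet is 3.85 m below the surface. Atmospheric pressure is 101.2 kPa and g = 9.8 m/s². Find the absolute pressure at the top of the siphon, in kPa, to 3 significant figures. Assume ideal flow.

Bernoulli surface→outlet gives ½v² = g·h_out, so v = √(2·9.8·3.85) = 8.69 m/s.
Continuity keeps v the same throughout the tube; from surface to crest, P_atm + 0 = P_top + ½ρv² + ρg·h_top.
P_top = 101200 − ½·804·8.69² − 804·9.8·1.42 = 59700 Pa.

P_top = 59.7 kPa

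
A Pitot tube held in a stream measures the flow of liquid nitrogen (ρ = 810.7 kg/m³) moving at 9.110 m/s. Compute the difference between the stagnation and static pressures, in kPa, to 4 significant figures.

ΔP = 33.64 kPa

At the stagnation point the flow is brought to rest, so Bernoulli gives P_stag − P_static = ½ρv².
ΔP = ½·810.7·9.110² = 33640 Pa.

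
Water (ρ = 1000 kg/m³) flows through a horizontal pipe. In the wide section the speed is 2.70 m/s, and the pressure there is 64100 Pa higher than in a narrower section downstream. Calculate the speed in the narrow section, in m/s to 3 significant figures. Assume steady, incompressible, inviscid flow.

v₂ = 11.6 m/s

With h₁ = h₂, rearranging Bernoulli gives v₂ = √(v₁² + 2ΔP/ρ).
v₂ = √(2.70² + 2·64100/1000) = √(7.29 + 128) = 11.6 m/s.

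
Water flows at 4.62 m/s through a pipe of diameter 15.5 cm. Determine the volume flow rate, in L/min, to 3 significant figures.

Q = A·v = 0.0189 m² × 4.62 m/s = 0.0872 m³/s.
Converting: 0.0872 m³/s × 60000 = 5230 L/min.

Q = 5230 L/min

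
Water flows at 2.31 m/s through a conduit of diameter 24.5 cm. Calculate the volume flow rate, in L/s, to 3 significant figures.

Q = A·v = 0.0471 m² × 2.31 m/s = 0.109 m³/s.
Converting: 0.109 m³/s × 1000 = 109 L/s.

Q = 109 L/s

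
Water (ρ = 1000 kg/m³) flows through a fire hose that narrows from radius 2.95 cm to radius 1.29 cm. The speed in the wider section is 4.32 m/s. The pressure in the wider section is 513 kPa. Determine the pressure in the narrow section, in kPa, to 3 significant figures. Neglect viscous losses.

Mass conservation (A₁v₁ = A₂v₂) gives v₂ = 4.32 × 27.3/5.23 = 22.6 m/s.
Bernoulli (h₁ = h₂): P₁ − P₂ = ½ρ(v₂² − v₁²).
P₂ = P₁ − ½ρ(v₂² − v₁²) = 513000 − ½·1000·(22.6² − 4.32²) = 513000 − 246000 = 267000 Pa.

P₂ ≈ 267 kPa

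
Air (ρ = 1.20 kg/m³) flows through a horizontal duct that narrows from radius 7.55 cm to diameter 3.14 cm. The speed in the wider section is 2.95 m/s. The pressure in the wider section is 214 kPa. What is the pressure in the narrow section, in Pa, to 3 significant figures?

P₂ = 211000 Pa

By continuity, v₂ = v₁·A₁/A₂ = 2.95·(179/7.74) = 68.2 m/s.
Bernoulli (h₁ = h₂): P₁ − P₂ = ½ρ(v₂² − v₁²).
P₂ = P₁ − ½ρ(v₂² − v₁²) = 214000 − ½·1.20·(68.2² − 2.95²) = 214000 − 2790 = 211000 Pa.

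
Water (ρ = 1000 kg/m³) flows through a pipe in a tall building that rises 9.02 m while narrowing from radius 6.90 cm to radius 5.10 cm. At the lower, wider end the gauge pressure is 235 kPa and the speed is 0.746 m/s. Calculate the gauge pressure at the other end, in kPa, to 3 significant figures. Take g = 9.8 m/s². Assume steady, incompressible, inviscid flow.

P₂ = 146 kPa

The volume flow rate is constant, so v₂ = (A₁/A₂)v₁ = (150/81.7)·0.746 = 1.37 m/s.
Applying Bernoulli between the two ends and solving for P₂: P₂ = P₁ + ½ρ(v₁² − v₂²) − ρgΔh.
P₂ = 235000 + ½·1000·(0.746² − 1.37²) − 1000·9.8·(+9.02) = 235000 + (-654) − (88400) = 146000 Pa.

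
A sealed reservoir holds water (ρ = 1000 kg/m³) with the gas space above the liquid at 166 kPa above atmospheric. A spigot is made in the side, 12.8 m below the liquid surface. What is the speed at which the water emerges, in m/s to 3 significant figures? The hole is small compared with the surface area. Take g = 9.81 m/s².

24.1 m/s

Take point 1 at the surface (v₁ ≈ 0) and point 2 at the hole (at atmospheric pressure). Bernoulli: P₁ + ρg h = P_atm + ½ρv₂².
With P₁ − P_atm = 166000 Pa, v₂ = √(2gh + 2ΔP/ρ) = √(2·9.81·12.8 + 2·166000/1000) = 24.1 m/s.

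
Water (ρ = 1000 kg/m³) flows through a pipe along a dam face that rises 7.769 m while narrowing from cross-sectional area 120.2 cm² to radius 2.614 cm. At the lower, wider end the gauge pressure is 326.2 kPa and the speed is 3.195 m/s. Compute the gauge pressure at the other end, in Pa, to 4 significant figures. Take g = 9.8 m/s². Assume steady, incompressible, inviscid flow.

Continuity gives A₁v₁ = A₂v₂, so v₂ = (120.2 cm²)/(21.47 cm²) × 3.195 m/s = 17.89 m/s.
Energy conservation along the streamline gives P₂ = P₁ − ½ρ(v₂² − v₁²) − ρg(h₂ − h₁).
P₂ = 326200 + ½·1000·(3.195² − 17.89²) − 1000·9.8·(+7.769) = 326200 + (-154900) − (76140) = 95140 Pa.

P₂ ≈ 95140 Pa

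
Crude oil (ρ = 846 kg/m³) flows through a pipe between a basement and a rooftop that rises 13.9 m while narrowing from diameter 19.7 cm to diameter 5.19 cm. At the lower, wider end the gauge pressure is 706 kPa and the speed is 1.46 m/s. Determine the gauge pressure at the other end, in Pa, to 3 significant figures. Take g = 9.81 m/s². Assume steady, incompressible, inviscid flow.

P₂ = 404000 Pa

By continuity, v₂ = v₁·A₁/A₂ = 1.46·(305/21.2) = 21.0 m/s.
Energy conservation along the streamline gives P₂ = P₁ − ½ρ(v₂² − v₁²) − ρg(h₂ − h₁).
P₂ = 706000 + ½·846·(1.46² − 21.0²) − 846·9.81·(+13.9) = 706000 + (-186000) − (115000) = 404000 Pa.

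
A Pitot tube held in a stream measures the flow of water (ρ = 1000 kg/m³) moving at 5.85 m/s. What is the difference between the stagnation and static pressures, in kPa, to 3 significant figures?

ΔP ≈ 17.1 kPa

Bernoulli between the free stream and the stagnation point: ½ρv² = P_stag − P_static.
ΔP = ½·1000·5.85² = 17100 Pa.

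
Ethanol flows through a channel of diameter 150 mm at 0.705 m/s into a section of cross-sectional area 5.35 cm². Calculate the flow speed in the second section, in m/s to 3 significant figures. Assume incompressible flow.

v₂ ≈ 23.3 m/s

Continuity gives A₁v₁ = A₂v₂, so v₂ = (177 cm²)/(5.35 cm²) × 0.705 m/s = 23.3 m/s.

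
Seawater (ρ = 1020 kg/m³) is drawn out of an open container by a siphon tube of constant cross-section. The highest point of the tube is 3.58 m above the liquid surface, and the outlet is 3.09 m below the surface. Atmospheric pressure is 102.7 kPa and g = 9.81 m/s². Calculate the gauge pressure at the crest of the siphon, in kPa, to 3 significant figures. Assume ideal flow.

Bernoulli surface→outlet gives ½v² = g·h_out, so v = √(2·9.81·3.09) = 7.79 m/s.
The bore is uniform, so the speed at the crest is the same v. Bernoulli surface→crest: P_atm = P_top + ½ρv² + ρg·h_top.
P_top = 102700 − ½·1020·7.79² − 1020·9.81·3.58 = 36000 Pa. So P_gauge = P_top − P_atm = -66700 Pa.

P_gauge = -66.7 kPa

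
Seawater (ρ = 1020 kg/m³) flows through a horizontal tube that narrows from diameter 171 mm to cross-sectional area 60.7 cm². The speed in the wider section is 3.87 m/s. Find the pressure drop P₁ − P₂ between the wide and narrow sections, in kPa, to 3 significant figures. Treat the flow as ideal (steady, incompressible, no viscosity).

ΔP ≈ 102 kPa

Continuity gives A₁v₁ = A₂v₂, so v₂ = (230 cm²)/(60.7 cm²) × 3.87 m/s = 14.6 m/s.
Along the horizontal streamline, P + ½ρv² is constant.
P₁ − P₂ = ½·1020·(14.6² − 3.87²) = ½·1020·199 = 102000 Pa.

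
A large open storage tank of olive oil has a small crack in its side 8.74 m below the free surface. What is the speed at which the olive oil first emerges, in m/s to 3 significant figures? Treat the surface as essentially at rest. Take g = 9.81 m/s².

v ≈ 13.1 m/s

Torricelli's result v = √(2gh) gives v = √(2·9.81·8.74) = 13.1 m/s.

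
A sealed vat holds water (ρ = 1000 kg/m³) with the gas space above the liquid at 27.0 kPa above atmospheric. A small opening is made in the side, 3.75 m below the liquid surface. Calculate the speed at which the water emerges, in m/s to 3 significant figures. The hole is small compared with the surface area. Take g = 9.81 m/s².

11.3 m/s

Take point 1 at the surface (v₁ ≈ 0) and point 2 at the hole (at atmospheric pressure). Bernoulli: P₁ + ρg h = P_atm + ½ρv₂².
With P₁ − P_atm = 27000 Pa, v₂ = √(2gh + 2ΔP/ρ) = √(2·9.81·3.75 + 2·27000/1000) = 11.3 m/s.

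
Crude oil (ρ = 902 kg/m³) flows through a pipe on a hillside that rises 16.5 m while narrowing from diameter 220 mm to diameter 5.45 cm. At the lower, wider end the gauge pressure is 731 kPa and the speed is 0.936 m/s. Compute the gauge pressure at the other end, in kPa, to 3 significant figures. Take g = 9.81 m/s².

P₂ ≈ 480 kPa

The volume flow rate is constant, so v₂ = (A₁/A₂)v₁ = (380/23.3)·0.936 = 15.3 m/s.
Applying Bernoulli between the two ends and solving for P₂: P₂ = P₁ + ½ρ(v₁² − v₂²) − ρgΔh.
P₂ = 731000 + ½·902·(0.936² − 15.3²) − 902·9.81·(+16.5) = 731000 + (-105000) − (146000) = 480000 Pa.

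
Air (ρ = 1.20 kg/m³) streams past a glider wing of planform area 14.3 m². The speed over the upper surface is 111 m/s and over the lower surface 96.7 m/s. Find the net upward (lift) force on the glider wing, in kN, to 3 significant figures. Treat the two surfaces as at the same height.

From P + ½ρv² = const at equal height, P_low − P_up = ½ρ(v_up² − v_low²).
ΔP = ½·1.20·(111² − 96.7²) = 1780 Pa.
Lift = ΔP · A = 1780 × 14.3 = 25500 N.

F ≈ 25.5 kN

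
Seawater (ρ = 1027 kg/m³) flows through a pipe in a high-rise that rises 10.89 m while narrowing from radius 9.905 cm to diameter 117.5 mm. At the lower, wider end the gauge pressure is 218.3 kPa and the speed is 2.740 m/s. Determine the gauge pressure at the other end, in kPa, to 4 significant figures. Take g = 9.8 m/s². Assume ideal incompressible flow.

Continuity gives A₁v₁ = A₂v₂, so v₂ = (308.2 cm²)/(108.4 cm²) × 2.740 m/s = 7.788 m/s.
Energy conservation along the streamline gives P₂ = P₁ − ½ρ(v₂² − v₁²) − ρg(h₂ − h₁).
P₂ = 218300 + ½·1027·(2.740² − 7.788²) − 1027·9.8·(+10.89) = 218300 + (-27290) − (109600) = 81400 Pa.

P₂ ≈ 81.40 kPa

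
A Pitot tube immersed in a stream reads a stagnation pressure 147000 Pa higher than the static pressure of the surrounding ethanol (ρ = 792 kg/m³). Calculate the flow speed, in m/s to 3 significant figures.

Bernoulli between the free stream and the stagnation point: ½ρv² = P_stag − P_static.
v = √(2ΔP/ρ) = √(2·147000/792) = 19.3 m/s.

19.3 m/s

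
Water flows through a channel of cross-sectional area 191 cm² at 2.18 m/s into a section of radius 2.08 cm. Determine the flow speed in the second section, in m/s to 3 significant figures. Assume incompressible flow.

Continuity gives A₁v₁ = A₂v₂, so v₂ = (191 cm²)/(13.6 cm²) × 2.18 m/s = 30.6 m/s.

30.6 m/s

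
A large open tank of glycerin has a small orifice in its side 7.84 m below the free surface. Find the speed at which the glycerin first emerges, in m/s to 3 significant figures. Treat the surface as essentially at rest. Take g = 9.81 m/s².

v = 12.4 m/s

Torricelli's result v = √(2gh) gives v = √(2·9.81·7.84) = 12.4 m/s.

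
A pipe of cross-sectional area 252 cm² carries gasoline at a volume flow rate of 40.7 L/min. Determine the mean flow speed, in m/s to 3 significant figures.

0.0269 m/s

Q = 40.7 L/min = 0.000678 m³/s.
v = Q/A = 0.000678 / 0.0252 = 0.0269 m/s.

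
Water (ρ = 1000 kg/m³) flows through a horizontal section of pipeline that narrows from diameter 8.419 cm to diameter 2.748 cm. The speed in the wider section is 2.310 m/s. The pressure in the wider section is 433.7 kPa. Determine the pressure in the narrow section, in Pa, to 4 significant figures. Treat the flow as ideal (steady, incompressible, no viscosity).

P₂ ≈ 201300 Pa

Mass conservation (A₁v₁ = A₂v₂) gives v₂ = 2.310 × 55.67/5.931 = 21.68 m/s.
Along the horizontal streamline, P + ½ρv² is constant.
P₂ = P₁ − ½ρ(v₂² − v₁²) = 433700 − ½·1000·(21.68² − 2.310²) = 433700 − 232400 = 201300 Pa.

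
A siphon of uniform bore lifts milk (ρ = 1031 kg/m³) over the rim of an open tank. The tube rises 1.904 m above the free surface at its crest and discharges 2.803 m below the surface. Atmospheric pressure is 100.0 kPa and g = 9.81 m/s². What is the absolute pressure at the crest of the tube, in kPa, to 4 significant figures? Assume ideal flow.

P_top ≈ 52.39 kPa

From the surface to the outlet (both open to atmosphere, surface at rest): v = √(2g·h_out) = √(2·9.81·2.803) = 7.416 m/s.
Continuity keeps v the same throughout the tube; from surface to crest, P_atm + 0 = P_top + ½ρv² + ρg·h_top.
P_top = 100000 − ½·1031·7.416² − 1031·9.81·1.904 = 52390 Pa.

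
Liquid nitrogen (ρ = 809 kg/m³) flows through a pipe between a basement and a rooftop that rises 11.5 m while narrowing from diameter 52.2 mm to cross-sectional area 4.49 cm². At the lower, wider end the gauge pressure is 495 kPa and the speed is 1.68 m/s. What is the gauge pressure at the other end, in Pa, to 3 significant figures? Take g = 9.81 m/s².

P₂ = 379000 Pa

By continuity, v₂ = v₁·A₁/A₂ = 1.68·(21.4/4.49) = 8.01 m/s.
Applying Bernoulli between the two ends and solving for P₂: P₂ = P₁ + ½ρ(v₁² − v₂²) − ρgΔh.
P₂ = 495000 + ½·809·(1.68² − 8.01²) − 809·9.81·(+11.5) = 495000 + (-24800) − (91300) = 379000 Pa.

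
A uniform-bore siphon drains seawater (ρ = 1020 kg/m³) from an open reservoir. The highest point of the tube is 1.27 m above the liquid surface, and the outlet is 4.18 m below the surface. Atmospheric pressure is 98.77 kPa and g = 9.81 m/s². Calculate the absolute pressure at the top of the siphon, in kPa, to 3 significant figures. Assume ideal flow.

44.2 kPa

The outlet speed comes from Torricelli: v = √(2g·4.18) = 9.06 m/s.
The bore is uniform, so the speed at the crest is the same v. Bernoulli surface→crest: P_atm = P_top + ½ρv² + ρg·h_top.
P_top = 98770 − ½·1020·9.06² − 1020·9.81·1.27 = 44200 Pa.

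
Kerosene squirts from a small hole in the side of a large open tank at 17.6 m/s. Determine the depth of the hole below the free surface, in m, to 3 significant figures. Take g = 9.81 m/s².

h = 15.8 m

For a small hole in a large open tank, ½v² = gh, giving h = v²/(2g).
h = 17.6²/(2·9.81) = 310/19.62 = 15.8 m.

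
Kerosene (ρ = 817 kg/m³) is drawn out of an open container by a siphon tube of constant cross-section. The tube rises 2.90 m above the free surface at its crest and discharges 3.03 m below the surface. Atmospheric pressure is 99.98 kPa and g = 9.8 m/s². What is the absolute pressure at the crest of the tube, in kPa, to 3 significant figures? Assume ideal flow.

52.5 kPa

From the surface to the outlet (both open to atmosphere, surface at rest): v = √(2g·h_out) = √(2·9.8·3.03) = 7.71 m/s.
With constant cross-section the crest speed equals v; applying Bernoulli from the surface up to the crest, P_top = P_atm − ½ρv² − ρg·h_top.
P_top = 99980 − ½·817·7.71² − 817·9.8·2.90 = 52500 Pa.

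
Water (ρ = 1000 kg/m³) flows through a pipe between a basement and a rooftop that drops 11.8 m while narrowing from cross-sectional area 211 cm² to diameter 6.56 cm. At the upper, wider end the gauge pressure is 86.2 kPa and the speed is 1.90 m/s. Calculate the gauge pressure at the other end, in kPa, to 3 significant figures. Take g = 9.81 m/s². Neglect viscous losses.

The volume flow rate is constant, so v₂ = (A₁/A₂)v₁ = (211/33.8)·1.90 = 11.9 m/s.
Bernoulli: P₁ + ½ρv₁² + ρg h₁ = P₂ + ½ρv₂² + ρg h₂, so P₂ = P₁ + ½ρ(v₁² − v₂²) − ρg(h₂ − h₁).
P₂ = 86200 + ½·1000·(1.90² − 11.9²) − 1000·9.81·(−11.8) = 86200 + (-68500) − (-116000) = 133000 Pa.

P₂ = 133 kPa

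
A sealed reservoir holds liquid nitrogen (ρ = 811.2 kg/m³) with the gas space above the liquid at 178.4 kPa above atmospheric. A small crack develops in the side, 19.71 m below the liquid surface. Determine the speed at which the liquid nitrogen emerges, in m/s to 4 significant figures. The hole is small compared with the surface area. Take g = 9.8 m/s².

v = 28.74 m/s

Take point 1 at the surface (v₁ ≈ 0) and point 2 at the hole (at atmospheric pressure). Bernoulli: P₁ + ρg h = P_atm + ½ρv₂².
With P₁ − P_atm = 178400 Pa, v₂ = √(2gh + 2ΔP/ρ) = √(2·9.8·19.71 + 2·178400/811.2) = 28.74 m/s.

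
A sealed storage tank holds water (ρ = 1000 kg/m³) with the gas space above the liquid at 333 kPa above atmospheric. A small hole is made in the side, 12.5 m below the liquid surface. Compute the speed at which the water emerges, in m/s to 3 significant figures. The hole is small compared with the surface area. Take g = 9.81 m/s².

Take point 1 at the surface (v₁ ≈ 0) and point 2 at the hole (at atmospheric pressure). Bernoulli: P₁ + ρg h = P_atm + ½ρv₂².
With P₁ − P_atm = 333000 Pa, v₂ = √(2gh + 2ΔP/ρ) = √(2·9.81·12.5 + 2·333000/1000) = 30.2 m/s.

v ≈ 30.2 m/s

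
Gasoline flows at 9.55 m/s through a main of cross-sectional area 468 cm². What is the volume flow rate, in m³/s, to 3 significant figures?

0.447 m³/s

Q = A·v = 0.0468 m² × 9.55 m/s = 0.447 m³/s.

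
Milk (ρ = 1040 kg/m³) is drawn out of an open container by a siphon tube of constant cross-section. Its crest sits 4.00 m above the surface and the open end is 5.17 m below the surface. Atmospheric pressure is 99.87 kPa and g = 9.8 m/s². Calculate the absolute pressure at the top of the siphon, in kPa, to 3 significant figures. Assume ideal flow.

The outlet speed comes from Torricelli: v = √(2g·5.17) = 10.1 m/s.
The bore is uniform, so the speed at the crest is the same v. Bernoulli surface→crest: P_atm = P_top + ½ρv² + ρg·h_top.
P_top = 99870 − ½·1040·10.1² − 1040·9.8·4.00 = 6410 Pa.

P_top = 6.41 kPa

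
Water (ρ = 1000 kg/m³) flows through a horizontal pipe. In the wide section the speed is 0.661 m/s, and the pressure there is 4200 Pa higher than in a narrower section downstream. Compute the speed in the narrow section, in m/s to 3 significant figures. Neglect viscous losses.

Horizontal Bernoulli: P₁ + ½ρv₁² = P₂ + ½ρv₂², so v₂² = v₁² + 2(P₁ − P₂)/ρ.
v₂ = √(0.661² + 2·4200/1000) = √(0.437 + 8.40) = 2.97 m/s.

v₂ = 2.97 m/s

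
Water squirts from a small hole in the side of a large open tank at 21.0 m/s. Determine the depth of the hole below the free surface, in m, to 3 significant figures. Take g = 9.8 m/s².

Torricelli: v = √(2gh), so h = v²/(2g).
h = 21.0²/(2·9.8) = 441/19.60 = 22.5 m.

22.5 m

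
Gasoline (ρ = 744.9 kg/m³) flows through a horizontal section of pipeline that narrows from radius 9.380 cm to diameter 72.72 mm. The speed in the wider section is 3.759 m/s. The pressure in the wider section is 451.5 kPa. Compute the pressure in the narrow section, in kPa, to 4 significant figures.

The volume flow rate is constant, so v₂ = (A₁/A₂)v₁ = (276.4/41.53)·3.759 = 25.02 m/s.
The pipe is horizontal, so Bernoulli reduces to P₁ + ½ρv₁² = P₂ + ½ρv₂².
P₂ = P₁ − ½ρ(v₂² − v₁²) = 451500 − ½·744.9·(25.02² − 3.759²) = 451500 − 227800 = 223700 Pa.

P₂ ≈ 223.7 kPa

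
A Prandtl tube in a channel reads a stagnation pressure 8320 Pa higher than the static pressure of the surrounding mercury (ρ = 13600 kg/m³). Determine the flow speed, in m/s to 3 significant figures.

1.11 m/s

At the stagnation point the flow is brought to rest, so Bernoulli gives P_stag − P_static = ½ρv².
v = √(2ΔP/ρ) = √(2·8320/13600) = 1.11 m/s.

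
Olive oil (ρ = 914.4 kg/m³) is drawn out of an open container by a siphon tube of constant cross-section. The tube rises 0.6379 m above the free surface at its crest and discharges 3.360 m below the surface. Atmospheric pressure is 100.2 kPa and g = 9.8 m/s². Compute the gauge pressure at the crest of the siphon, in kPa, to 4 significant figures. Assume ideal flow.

P_gauge ≈ -35.83 kPa

Bernoulli surface→outlet gives ½v² = g·h_out, so v = √(2·9.8·3.360) = 8.115 m/s.
The bore is uniform, so the speed at the crest is the same v. Bernoulli surface→crest: P_atm = P_top + ½ρv² + ρg·h_top.
P_top = 100200 − ½·914.4·8.115² − 914.4·9.8·0.6379 = 64370 Pa. So P_gauge = P_top − P_atm = -35830 Pa.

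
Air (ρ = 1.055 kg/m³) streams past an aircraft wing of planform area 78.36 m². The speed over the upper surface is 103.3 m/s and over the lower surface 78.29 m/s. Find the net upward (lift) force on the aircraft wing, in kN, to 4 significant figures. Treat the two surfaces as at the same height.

F ≈ 187.7 kN

From P + ½ρv² = const at equal height, P_low − P_up = ½ρ(v_up² − v_low²).
ΔP = ½·1.055·(103.3² − 78.29²) = 2396 Pa.
Lift = ΔP · A = 2396 × 78.36 = 187700 N.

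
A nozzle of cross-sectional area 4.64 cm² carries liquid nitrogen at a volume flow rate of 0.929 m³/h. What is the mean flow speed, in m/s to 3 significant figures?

0.556 m/s

Q = 0.929 m³/h = 0.000258 m³/s.
v = Q/A = 0.000258 / 0.000464 = 0.556 m/s.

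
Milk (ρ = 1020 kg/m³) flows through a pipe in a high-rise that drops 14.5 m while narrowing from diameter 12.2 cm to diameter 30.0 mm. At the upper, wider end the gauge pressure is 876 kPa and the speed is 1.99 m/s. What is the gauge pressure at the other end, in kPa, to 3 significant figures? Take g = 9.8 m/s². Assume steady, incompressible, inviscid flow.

471 kPa

Mass conservation (A₁v₁ = A₂v₂) gives v₂ = 1.99 × 117/7.07 = 32.9 m/s.
Applying Bernoulli between the two ends and solving for P₂: P₂ = P₁ + ½ρ(v₁² − v₂²) − ρgΔh.
P₂ = 876000 + ½·1020·(1.99² − 32.9²) − 1020·9.8·(−14.5) = 876000 + (-550000) − (-145000) = 471000 Pa.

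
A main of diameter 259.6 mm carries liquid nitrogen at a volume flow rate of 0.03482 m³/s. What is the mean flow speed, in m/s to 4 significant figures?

Q = 0.03482 m³/s = 0.03482 m³/s.
v = Q/A = 0.03482 / 0.05293 = 0.6579 m/s.

v = 0.6579 m/s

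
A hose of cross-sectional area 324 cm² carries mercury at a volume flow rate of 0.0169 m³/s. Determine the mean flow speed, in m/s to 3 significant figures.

0.522 m/s

Q = 0.0169 m³/s = 0.0169 m³/s.
v = Q/A = 0.0169 / 0.0324 = 0.522 m/s.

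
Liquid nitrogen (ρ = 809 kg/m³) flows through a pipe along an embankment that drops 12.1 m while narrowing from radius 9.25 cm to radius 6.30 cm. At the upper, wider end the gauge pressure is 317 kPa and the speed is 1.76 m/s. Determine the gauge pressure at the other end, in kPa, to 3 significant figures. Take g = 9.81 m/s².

The volume flow rate is constant, so v₂ = (A₁/A₂)v₁ = (269/125)·1.76 = 3.79 m/s.
Applying Bernoulli between the two ends and solving for P₂: P₂ = P₁ + ½ρ(v₁² − v₂²) − ρgΔh.
P₂ = 317000 + ½·809·(1.76² − 3.79²) − 809·9.81·(−12.1) = 317000 + (-4570) − (-96000) = 408000 Pa.

P₂ ≈ 408 kPa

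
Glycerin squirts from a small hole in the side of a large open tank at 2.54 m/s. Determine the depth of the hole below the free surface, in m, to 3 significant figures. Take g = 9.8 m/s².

For a small hole in a large open tank, ½v² = gh, giving h = v²/(2g).
h = 2.54²/(2·9.8) = 6.45/19.60 = 0.329 m.

h = 0.329 m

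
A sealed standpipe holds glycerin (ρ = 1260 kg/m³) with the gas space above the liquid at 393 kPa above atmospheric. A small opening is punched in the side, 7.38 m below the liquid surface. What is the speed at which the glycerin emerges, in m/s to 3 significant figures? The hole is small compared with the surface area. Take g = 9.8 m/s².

Take point 1 at the surface (v₁ ≈ 0) and point 2 at the hole (at atmospheric pressure). Bernoulli: P₁ + ρg h = P_atm + ½ρv₂².
With P₁ − P_atm = 393000 Pa, v₂ = √(2gh + 2ΔP/ρ) = √(2·9.8·7.38 + 2·393000/1260) = 27.7 m/s.

27.7 m/s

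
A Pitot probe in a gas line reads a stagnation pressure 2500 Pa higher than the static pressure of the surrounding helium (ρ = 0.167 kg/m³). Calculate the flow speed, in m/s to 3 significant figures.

v ≈ 173 m/s

At the stagnation point the flow is brought to rest, so Bernoulli gives P_stag − P_static = ½ρv².
v = √(2ΔP/ρ) = √(2·2500/0.167) = 173 m/s.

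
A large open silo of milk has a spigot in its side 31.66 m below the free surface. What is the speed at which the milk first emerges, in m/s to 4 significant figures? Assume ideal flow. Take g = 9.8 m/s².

v ≈ 24.91 m/s

With the surface at rest and both surface and jet at atmospheric pressure, Bernoulli gives ρg h = ½ρv², so v = √(2gh) = √(2·9.8·31.66) = 24.91 m/s.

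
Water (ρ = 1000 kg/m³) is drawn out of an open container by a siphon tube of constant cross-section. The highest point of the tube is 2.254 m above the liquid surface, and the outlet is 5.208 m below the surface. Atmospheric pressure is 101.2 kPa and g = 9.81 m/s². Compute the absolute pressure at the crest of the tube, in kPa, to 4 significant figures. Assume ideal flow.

Bernoulli surface→outlet gives ½v² = g·h_out, so v = √(2·9.81·5.208) = 10.11 m/s.
With constant cross-section the crest speed equals v; applying Bernoulli from the surface up to the crest, P_top = P_atm − ½ρv² − ρg·h_top.
P_top = 101200 − ½·1000·10.11² − 1000·9.81·2.254 = 28000 Pa.

28.00 kPa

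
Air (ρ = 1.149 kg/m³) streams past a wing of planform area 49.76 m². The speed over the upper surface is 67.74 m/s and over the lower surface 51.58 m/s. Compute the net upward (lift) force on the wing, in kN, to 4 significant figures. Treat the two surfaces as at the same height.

From P + ½ρv² = const at equal height, P_low − P_up = ½ρ(v_up² − v_low²).
ΔP = ½·1.149·(67.74² − 51.58²) = 1108 Pa.
Lift = ΔP · A = 1108 × 49.76 = 55120 N.

F = 55.12 kN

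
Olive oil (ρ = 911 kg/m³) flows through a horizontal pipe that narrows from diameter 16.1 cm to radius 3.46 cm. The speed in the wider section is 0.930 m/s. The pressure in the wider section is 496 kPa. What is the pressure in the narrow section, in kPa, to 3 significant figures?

P₂ ≈ 485 kPa

By continuity, v₂ = v₁·A₁/A₂ = 0.930·(204/37.6) = 5.03 m/s.
The pipe is horizontal, so Bernoulli reduces to P₁ + ½ρv₁² = P₂ + ½ρv₂².
P₂ = P₁ − ½ρ(v₂² − v₁²) = 496000 − ½·911·(5.03² − 0.930²) = 496000 − 11100 = 485000 Pa.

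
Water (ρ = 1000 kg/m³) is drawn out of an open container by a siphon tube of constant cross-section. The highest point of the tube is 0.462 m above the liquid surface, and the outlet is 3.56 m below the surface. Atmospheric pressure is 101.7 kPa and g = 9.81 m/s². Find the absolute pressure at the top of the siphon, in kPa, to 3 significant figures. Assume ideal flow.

62.2 kPa

The outlet speed comes from Torricelli: v = √(2g·3.56) = 8.36 m/s.
The bore is uniform, so the speed at the crest is the same v. Bernoulli surface→crest: P_atm = P_top + ½ρv² + ρg·h_top.
P_top = 101700 − ½·1000·8.36² − 1000·9.81·0.462 = 62200 Pa.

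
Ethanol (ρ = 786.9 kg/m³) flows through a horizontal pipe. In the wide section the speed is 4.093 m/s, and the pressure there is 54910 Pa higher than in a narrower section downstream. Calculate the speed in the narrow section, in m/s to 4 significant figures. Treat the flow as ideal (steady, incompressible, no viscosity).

v₂ = 12.50 m/s

Horizontal Bernoulli: P₁ + ½ρv₁² = P₂ + ½ρv₂², so v₂² = v₁² + 2(P₁ − P₂)/ρ.
v₂ = √(4.093² + 2·54910/786.9) = √(16.75 + 139.6) = 12.50 m/s.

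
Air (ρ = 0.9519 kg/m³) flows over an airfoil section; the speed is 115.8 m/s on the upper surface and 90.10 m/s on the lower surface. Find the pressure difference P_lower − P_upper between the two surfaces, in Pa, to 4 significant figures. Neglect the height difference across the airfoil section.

Bernoulli (same height): P_lower − P_upper = ½ρ(v_upper² − v_lower²).
ΔP = ½·0.9519·(115.8² − 90.10²) = 2519 Pa.

ΔP ≈ 2519 Pa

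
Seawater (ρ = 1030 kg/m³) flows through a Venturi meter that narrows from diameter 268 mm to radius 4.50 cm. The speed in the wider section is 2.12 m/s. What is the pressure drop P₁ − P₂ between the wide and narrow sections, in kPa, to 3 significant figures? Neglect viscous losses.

Mass conservation (A₁v₁ = A₂v₂) gives v₂ = 2.12 × 564/63.6 = 18.8 m/s.
With no height change, Bernoulli's equation is P₁ + ½ρv₁² = P₂ + ½ρv₂².
P₁ − P₂ = ½·1030·(18.8² − 2.12²) = ½·1030·349 = 180000 Pa.

ΔP ≈ 180 kPa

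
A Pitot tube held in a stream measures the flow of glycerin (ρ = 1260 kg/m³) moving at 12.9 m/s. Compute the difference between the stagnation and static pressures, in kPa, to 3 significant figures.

The dynamic pressure equals the rise in static pressure at the stagnation point: ΔP = ½ρv².
ΔP = ½·1260·12.9² = 105000 Pa.

ΔP ≈ 105 kPa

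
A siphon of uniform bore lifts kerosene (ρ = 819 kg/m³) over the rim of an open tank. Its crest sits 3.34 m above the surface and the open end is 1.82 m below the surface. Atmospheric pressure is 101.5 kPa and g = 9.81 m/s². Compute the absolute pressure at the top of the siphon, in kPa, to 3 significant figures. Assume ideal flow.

The outlet speed comes from Torricelli: v = √(2g·1.82) = 5.98 m/s.
Continuity keeps v the same throughout the tube; from surface to crest, P_atm + 0 = P_top + ½ρv² + ρg·h_top.
P_top = 101500 − ½·819·5.98² − 819·9.81·3.34 = 60000 Pa.

P_top ≈ 60.0 kPa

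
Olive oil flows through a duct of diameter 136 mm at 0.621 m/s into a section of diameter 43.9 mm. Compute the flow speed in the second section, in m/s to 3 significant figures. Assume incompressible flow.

The volume flow rate is constant, so v₂ = (A₁/A₂)v₁ = (145/15.1)·0.621 = 5.96 m/s.

v₂ = 5.96 m/s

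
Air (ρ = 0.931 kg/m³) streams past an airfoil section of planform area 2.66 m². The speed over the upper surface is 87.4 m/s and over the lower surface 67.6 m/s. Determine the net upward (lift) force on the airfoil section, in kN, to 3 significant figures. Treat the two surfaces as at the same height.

3.80 kN

With equal heights on the two surfaces, Bernoulli gives P_lower − P_upper = ½ρ(v_upper² − v_lower²).
ΔP = ½·0.931·(87.4² − 67.6²) = 1430 Pa.
Lift = ΔP · A = 1430 × 2.66 = 3800 N.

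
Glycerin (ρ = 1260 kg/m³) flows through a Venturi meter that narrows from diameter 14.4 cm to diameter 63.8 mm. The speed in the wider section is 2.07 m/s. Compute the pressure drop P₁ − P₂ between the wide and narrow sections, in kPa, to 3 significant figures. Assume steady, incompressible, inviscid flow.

Continuity gives A₁v₁ = A₂v₂, so v₂ = (163 cm²)/(32.0 cm²) × 2.07 m/s = 10.5 m/s.
Along the horizontal streamline, P + ½ρv² is constant.
P₁ − P₂ = ½·1260·(10.5² − 2.07²) = ½·1260·107 = 67400 Pa.

ΔP ≈ 67.4 kPa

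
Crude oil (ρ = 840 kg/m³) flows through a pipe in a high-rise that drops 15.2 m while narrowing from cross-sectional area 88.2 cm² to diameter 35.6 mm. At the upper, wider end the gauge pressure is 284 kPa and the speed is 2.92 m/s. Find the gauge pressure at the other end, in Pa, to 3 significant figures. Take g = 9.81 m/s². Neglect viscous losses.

Continuity gives A₁v₁ = A₂v₂, so v₂ = (88.2 cm²)/(9.95 cm²) × 2.92 m/s = 25.9 m/s.
Bernoulli: P₁ + ½ρv₁² + ρg h₁ = P₂ + ½ρv₂² + ρg h₂, so P₂ = P₁ + ½ρ(v₁² − v₂²) − ρg(h₂ − h₁).
P₂ = 284000 + ½·840·(2.92² − 25.9²) − 840·9.81·(−15.2) = 284000 + (-278000) − (-125000) = 132000 Pa.

P₂ ≈ 132000 Pa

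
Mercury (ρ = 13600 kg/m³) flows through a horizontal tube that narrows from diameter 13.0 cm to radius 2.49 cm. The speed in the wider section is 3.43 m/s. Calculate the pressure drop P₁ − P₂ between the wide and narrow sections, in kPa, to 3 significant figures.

ΔP ≈ 3630 kPa

Mass conservation (A₁v₁ = A₂v₂) gives v₂ = 3.43 × 133/19.5 = 23.4 m/s.
Bernoulli (h₁ = h₂): P₁ − P₂ = ½ρ(v₂² − v₁²).
P₁ − P₂ = ½·13600·(23.4² − 3.43²) = ½·13600·535 = 3630000 Pa.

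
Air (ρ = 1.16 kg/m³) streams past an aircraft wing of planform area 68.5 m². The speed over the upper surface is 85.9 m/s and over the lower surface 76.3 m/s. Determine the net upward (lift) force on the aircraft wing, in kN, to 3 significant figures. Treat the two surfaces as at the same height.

With equal heights on the two surfaces, Bernoulli gives P_lower − P_upper = ½ρ(v_upper² − v_lower²).
ΔP = ½·1.16·(85.9² − 76.3²) = 903 Pa.
Lift = ΔP · A = 903 × 68.5 = 61900 N.

F = 61.9 kN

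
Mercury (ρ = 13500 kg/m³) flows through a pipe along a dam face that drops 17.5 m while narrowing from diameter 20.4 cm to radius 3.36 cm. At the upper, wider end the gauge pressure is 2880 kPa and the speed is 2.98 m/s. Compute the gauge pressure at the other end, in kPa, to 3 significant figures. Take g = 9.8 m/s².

By continuity, v₂ = v₁·A₁/A₂ = 2.98·(327/35.5) = 27.5 m/s.
Energy conservation along the streamline gives P₂ = P₁ − ½ρ(v₂² − v₁²) − ρg(h₂ − h₁).
P₂ = 2880000 + ½·13500·(2.98² − 27.5²) − 13500·9.8·(−17.5) = 2880000 + (-5030000) − (-2320000) = 164000 Pa.

P₂ ≈ 164 kPa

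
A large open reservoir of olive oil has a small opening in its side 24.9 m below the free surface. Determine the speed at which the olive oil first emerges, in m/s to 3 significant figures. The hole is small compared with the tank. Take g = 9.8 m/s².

With the surface at rest and both surface and jet at atmospheric pressure, Bernoulli gives ρg h = ½ρv², so v = √(2gh) = √(2·9.8·24.9) = 22.1 m/s.

v = 22.1 m/s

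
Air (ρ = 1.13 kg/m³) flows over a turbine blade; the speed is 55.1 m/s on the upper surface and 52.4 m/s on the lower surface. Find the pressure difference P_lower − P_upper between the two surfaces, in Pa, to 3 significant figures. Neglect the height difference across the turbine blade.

164 Pa

With negligible Δh, P + ½ρv² is constant, so P_low − P_up = ½ρ(v_up² − v_low²).
ΔP = ½·1.13·(55.1² − 52.4²) = 164 Pa.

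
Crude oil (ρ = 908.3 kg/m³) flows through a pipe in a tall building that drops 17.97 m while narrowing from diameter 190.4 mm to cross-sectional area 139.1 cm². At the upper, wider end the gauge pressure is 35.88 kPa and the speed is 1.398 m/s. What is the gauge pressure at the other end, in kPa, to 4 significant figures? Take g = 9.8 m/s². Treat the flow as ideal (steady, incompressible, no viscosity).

P₂ ≈ 193.0 kPa

The volume flow rate is constant, so v₂ = (A₁/A₂)v₁ = (284.7/139.1)·1.398 = 2.862 m/s.
Bernoulli: P₁ + ½ρv₁² + ρg h₁ = P₂ + ½ρv₂² + ρg h₂, so P₂ = P₁ + ½ρ(v₁² − v₂²) − ρg(h₂ − h₁).
P₂ = 35880 + ½·908.3·(1.398² − 2.862²) − 908.3·9.8·(−17.97) = 35880 + (-2831) − (-160000) = 193000 Pa.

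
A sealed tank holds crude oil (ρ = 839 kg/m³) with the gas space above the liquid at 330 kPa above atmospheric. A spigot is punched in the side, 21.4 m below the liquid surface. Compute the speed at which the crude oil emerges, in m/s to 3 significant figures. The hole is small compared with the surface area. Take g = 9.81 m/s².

Take point 1 at the surface (v₁ ≈ 0) and point 2 at the hole (at atmospheric pressure). Bernoulli: P₁ + ρg h = P_atm + ½ρv₂².
With P₁ − P_atm = 330000 Pa, v₂ = √(2gh + 2ΔP/ρ) = √(2·9.81·21.4 + 2·330000/839) = 34.7 m/s.

34.7 m/s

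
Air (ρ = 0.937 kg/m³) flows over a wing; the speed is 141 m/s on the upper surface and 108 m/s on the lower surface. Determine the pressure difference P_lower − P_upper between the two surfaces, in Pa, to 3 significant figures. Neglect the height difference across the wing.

ΔP ≈ 3850 Pa

With negligible Δh, P + ½ρv² is constant, so P_low − P_up = ½ρ(v_up² − v_low²).
ΔP = ½·0.937·(141² − 108²) = 3850 Pa.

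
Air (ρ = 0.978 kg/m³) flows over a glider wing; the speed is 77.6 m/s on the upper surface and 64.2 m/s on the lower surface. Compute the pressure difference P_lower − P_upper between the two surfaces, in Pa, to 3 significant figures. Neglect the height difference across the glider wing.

ΔP = 929 Pa

With negligible Δh, P + ½ρv² is constant, so P_low − P_up = ½ρ(v_up² − v_low²).
ΔP = ½·0.978·(77.6² − 64.2²) = 929 Pa.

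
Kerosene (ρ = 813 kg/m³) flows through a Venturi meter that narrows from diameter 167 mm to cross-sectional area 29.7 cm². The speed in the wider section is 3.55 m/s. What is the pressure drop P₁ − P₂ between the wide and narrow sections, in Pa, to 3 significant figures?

ΔP ≈ 274000 Pa

Mass conservation (A₁v₁ = A₂v₂) gives v₂ = 3.55 × 219/29.7 = 26.2 m/s.
The pipe is horizontal, so Bernoulli reduces to P₁ + ½ρv₁² = P₂ + ½ρv₂².
P₁ − P₂ = ½·813·(26.2² − 3.55²) = ½·813·673 = 274000 Pa.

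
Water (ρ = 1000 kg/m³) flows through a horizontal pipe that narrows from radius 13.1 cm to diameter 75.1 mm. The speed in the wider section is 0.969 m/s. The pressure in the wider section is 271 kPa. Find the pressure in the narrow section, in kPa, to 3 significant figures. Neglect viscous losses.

P₂ = 202 kPa

Continuity gives A₁v₁ = A₂v₂, so v₂ = (539 cm²)/(44.3 cm²) × 0.969 m/s = 11.8 m/s.
Bernoulli (h₁ = h₂): P₁ − P₂ = ½ρ(v₂² − v₁²).
P₂ = P₁ − ½ρ(v₂² − v₁²) = 271000 − ½·1000·(11.8² − 0.969²) = 271000 − 69100 = 202000 Pa.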